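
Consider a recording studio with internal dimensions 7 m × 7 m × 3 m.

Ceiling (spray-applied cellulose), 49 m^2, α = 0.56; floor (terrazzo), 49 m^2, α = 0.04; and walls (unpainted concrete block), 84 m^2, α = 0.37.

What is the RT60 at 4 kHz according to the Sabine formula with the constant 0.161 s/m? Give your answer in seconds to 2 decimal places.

Equivalent absorption area: A = 49*0.56 + 49*0.04 + 84*0.37 = 60.480 m^2.
V = 7·7·3 = 147 m³.
T = 0.161 V/A = 0.161·147/60.480 = 0.39 s.

0.39 sec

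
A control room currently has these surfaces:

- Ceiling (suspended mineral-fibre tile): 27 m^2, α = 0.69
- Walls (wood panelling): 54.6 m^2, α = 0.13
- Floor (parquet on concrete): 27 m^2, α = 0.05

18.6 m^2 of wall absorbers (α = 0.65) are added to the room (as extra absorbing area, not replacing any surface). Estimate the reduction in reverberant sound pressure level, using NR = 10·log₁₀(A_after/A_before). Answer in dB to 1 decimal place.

Total absorption A_before = 27·0.69 + 54.6·0.13 + 27·0.05
  = 18.630 + 7.098 + 1.350 = 27.078 m^2 sabins.
Treatment contributes 18.6·0.65 = 12.090 sabins.
A_after = 27.078 + 12.090 = 39.168 sabins.
Reduction = 10 log₁₀(A_after/A_before) = 10 log₁₀(1.4465) = 1.6 dB.

1.6 dB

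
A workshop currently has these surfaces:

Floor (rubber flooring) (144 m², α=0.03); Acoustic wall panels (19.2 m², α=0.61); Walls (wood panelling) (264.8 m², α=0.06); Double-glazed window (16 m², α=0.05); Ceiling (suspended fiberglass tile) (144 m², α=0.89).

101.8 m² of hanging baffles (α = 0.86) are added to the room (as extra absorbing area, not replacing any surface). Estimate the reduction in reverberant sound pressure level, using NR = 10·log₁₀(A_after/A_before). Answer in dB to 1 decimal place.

1.9 dB

Equivalent absorption area: A_before = 144*0.03 + 19.2*0.61 + 264.8*0.06 + 16*0.05 + 144*0.89 = 160.880 m².
Treatment contributes 101.8·0.86 = 87.548 sabins.
A_after = 160.880 + 87.548 = 248.428 sabins.
NR = 10·log₁₀(248.428/160.880) = 1.9 dB.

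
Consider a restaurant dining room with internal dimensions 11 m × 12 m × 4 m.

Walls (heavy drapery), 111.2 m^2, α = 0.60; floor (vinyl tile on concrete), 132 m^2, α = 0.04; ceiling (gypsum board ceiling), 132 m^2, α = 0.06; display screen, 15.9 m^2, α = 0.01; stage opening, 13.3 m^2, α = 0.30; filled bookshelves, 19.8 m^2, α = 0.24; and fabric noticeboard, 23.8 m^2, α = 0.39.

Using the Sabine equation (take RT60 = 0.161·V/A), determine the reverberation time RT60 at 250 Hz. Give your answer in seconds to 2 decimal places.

Equivalent absorption area: A = 111.2×0.60 + 132×0.04 + 132×0.06 + 15.9×0.01 + 13.3×0.30 + 19.8×0.24 + 23.8×0.39 = 98.103 m^2.
Volume V = 11 × 12 × 4 = 528 m³.
RT60 = 0.161 · V / A = 0.161 × 528 / 98.103 = 0.87 s.

0.87 sec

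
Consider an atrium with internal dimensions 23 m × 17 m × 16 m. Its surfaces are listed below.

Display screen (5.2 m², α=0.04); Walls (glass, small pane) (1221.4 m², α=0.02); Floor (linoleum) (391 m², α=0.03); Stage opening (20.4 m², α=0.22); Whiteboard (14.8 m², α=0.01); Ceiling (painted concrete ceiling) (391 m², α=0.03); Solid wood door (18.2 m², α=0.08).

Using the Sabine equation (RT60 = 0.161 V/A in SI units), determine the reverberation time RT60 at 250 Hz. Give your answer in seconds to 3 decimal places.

Summing Sᵢαᵢ: 0.208 + 24.428 + 11.730 + 4.488 + 0.148 + 11.730 + 1.456 → A = 54.188 sabins.
Room volume: 6256 m³.
T = 0.161 V/A = 0.161·6256/54.188 = 18.587 s.

18.587 s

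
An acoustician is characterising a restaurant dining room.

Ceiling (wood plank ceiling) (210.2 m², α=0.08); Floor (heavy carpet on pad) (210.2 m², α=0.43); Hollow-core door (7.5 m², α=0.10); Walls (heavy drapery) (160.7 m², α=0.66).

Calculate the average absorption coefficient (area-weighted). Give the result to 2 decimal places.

0.36

S = Σ Sᵢ = 210.2 + 210.2 + 7.5 + 160.7 = 588.6 m².
Σ(Sᵢαᵢ) = 210.2·0.08 + 210.2·0.43 + 7.5·0.10 + 160.7·0.66 = 214.014.
ᾱ = 214.014 / 588.6 = 0.36.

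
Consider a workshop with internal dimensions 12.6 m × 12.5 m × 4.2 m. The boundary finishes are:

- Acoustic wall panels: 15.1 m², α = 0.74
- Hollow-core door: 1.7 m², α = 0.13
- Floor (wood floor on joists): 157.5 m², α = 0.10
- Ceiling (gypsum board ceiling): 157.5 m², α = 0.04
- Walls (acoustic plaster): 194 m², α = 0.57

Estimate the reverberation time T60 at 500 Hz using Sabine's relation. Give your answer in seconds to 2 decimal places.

Summing Sᵢαᵢ: 11.174 + 0.221 + 15.750 + 6.300 + 110.580 → A = 144.025 sabins.
V = 12.6·12.5·4.2 = 661.5 m³.
Sabine: RT60 = 0.161 × 661.5 / 144.025 = 0.74 s.

0.74 s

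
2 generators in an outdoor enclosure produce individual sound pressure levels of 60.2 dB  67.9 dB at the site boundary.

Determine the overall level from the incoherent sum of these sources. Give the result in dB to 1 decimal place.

68.6 dB

Sum in the linear (power) domain: Σ 10^(Lᵢ/10) = 10^(60.2/10) + 10^(67.9/10) = 7.213e+06.
L_total = 10·log₁₀(7.213e+06) = 68.6 dB.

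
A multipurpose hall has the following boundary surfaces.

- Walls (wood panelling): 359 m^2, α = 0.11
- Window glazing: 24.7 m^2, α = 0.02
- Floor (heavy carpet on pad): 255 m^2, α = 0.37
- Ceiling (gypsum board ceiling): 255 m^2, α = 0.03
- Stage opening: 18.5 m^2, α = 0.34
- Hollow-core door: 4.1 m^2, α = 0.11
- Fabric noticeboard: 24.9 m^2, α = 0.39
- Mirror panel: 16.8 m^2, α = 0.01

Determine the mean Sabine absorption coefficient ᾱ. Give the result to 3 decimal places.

0.166

S = Σ Sᵢ = 359 + 24.7 + 255 + 255 + 18.5 + 4.1 + 24.9 + 16.8 = 958.0 m^2.
A = 359×0.11 + 24.7×0.02 + 255×0.37 + 255×0.03 + 18.5×0.34 + 4.1×0.11 + 24.9×0.39 + 16.8×0.01 = 158.604 sabins.
ᾱ = A/S = 0.166.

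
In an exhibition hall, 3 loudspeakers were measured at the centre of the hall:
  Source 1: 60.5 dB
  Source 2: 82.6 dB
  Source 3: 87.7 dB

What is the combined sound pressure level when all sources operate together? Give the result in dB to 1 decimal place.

88.9 dB

Σ 10^(Lᵢ/10) = 7.719e+08.
L_total = 10·log₁₀(7.719e+08) = 88.9 dB.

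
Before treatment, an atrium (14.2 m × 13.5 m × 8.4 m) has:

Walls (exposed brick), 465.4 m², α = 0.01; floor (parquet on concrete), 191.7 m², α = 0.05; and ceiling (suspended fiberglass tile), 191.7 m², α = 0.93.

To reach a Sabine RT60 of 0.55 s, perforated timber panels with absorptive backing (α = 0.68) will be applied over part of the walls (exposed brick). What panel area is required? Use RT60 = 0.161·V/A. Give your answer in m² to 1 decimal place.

Equivalent absorption area: A₁ = 465.4·0.01 + 191.7·0.05 + 191.7·0.93 = 192.520 m².
V = 1610.28 m³. Target absorption A₂ = 0.161 × 1610.28 / 0.55 = 471.373 sabins.
Absorption to add: 471.373 − 192.520 = 278.853 sabins.
Each m² of panel replacing the walls (exposed brick) adds (0.68 − 0.01) = 0.67 sabins.
Area = ΔA/Δα = 278.853/0.67 = 416.2 m².

416.2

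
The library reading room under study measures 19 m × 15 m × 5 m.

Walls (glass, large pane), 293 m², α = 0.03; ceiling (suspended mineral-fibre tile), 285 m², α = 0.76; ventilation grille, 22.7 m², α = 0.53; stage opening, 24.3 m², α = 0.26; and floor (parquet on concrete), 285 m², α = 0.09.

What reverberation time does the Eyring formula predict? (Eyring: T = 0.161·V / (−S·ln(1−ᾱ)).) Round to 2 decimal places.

0.72 seconds

S = Σ Sᵢ = 910.0 m².
Absorption A = 293·0.03 + 285·0.76 + 22.7·0.53 + 24.3·0.26 + 285·0.09 = 269.389 sabins.
Mean coefficient ᾱ = A/S = 0.2960.
Eyring denominator: −S ln(1−ᾱ) = 319.389.
V = 19 × 15 × 5 = 1425 m³.
RT60 = 0.161 × 1425 / 319.389 = 0.72 s.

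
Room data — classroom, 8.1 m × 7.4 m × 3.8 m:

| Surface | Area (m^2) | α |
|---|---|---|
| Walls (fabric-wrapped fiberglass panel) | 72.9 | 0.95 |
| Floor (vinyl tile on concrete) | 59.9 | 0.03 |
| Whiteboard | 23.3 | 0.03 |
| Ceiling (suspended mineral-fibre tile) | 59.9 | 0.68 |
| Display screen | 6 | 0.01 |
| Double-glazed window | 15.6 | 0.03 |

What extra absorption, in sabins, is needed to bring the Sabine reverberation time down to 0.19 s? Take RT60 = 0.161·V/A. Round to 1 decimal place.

Total absorption A₁ = 72.9×0.95 + 59.9×0.03 + 23.3×0.03 + 59.9×0.68 + 6×0.01 + 15.6×0.03
  = 69.255 + 1.797 + 0.699 + 40.732 + 0.060 + 0.468 = 113.011 m^2 sabins.
For T = 0.19 s, need A₂ = 0.161·V/T = 0.161·227.772/0.19 = 193.007 sabins.
Additional absorption ΔA = 193.007 − 113.011 = 80.0 sabins.

80.0 sabins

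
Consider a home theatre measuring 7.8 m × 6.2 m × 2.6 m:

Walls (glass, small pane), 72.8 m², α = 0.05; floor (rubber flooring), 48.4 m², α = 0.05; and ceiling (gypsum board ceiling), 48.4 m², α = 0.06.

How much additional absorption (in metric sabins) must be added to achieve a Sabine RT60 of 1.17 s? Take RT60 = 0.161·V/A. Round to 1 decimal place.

Summing Sᵢαᵢ: 3.640 + 2.420 + 2.904 → A₁ = 8.964 sabins.
Target A₂ = 0.161·125.736/1.17 = 17.302 sabins (V = 125.736 m³).
Additional absorption ΔA = 17.302 − 8.964 = 8.3 sabins.

8.3 sabins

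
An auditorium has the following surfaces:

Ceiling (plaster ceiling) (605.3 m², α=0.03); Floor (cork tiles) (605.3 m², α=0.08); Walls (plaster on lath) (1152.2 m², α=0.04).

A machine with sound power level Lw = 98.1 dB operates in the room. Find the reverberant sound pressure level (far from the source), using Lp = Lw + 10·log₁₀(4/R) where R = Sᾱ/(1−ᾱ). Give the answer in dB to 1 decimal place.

83.4 dB

A = 112.671 sabins; S = 2362.8 m².
ᾱ = 112.671/2362.8 = 0.0477; R = Sᾱ/(1−ᾱ) = 112.671/(1−0.0477) = 118.315 m².
Lp = Lw + 10 log₁₀(4/R) = 98.1 -14.71 = 83.4 dB.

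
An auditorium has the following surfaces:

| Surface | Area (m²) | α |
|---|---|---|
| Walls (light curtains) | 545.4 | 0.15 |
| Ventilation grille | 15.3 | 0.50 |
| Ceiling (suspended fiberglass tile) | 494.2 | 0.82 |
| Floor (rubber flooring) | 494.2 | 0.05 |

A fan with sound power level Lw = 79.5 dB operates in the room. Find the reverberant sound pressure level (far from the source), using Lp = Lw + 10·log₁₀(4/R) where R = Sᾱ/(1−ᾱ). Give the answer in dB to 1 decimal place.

56.6 dB

A = 519.414 sabins; S = 1549.1 m².
ᾱ = 0.3353, so room constant R = A/(1−ᾱ) = 781.426 m².
Lp = Lw + 10 log₁₀(4/R) = 79.5 -22.91 = 56.6 dB.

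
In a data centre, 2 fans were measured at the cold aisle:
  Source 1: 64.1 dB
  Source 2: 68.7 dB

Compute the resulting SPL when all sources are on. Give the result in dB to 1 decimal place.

70.0 dB

Sum in the linear (power) domain: Σ 10^(Lᵢ/10) = 10^(64.1/10) + 10^(68.7/10) = 9.983e+06.
Back to dB: 10·log₁₀ Σ = 70.0 dB.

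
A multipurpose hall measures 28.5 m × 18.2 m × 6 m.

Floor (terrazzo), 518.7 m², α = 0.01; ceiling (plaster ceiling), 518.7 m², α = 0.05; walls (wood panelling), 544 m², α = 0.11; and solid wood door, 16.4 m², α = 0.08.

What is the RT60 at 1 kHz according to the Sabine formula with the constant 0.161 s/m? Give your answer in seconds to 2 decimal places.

Equivalent absorption area: A = 518.7·0.01 + 518.7·0.05 + 544·0.11 + 16.4·0.08 = 92.274 m².
V = 28.5·18.2·6 = 3112.2 m³.
Sabine: RT60 = 0.161 × 3112.2 / 92.274 = 5.43 s.

5.43 seconds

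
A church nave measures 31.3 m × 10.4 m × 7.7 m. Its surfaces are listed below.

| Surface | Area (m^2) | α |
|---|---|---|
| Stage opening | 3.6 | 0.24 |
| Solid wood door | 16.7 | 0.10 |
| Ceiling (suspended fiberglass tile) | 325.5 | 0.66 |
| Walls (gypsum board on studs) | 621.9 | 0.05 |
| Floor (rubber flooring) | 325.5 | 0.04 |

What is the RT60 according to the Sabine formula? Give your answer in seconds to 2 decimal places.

1.54 s

Total absorption A = 3.6×0.24 + 16.7×0.10 + 325.5×0.66 + 621.9×0.05 + 325.5×0.04
  = 0.864 + 1.670 + 214.830 + 31.095 + 13.020 = 261.479 m^2 sabins.
Volume V = 31.3 × 10.4 × 7.7 = 2506.504 m³.
RT60 = 0.161 · V / A = 0.161 × 2506.504 / 261.479 = 1.54 s.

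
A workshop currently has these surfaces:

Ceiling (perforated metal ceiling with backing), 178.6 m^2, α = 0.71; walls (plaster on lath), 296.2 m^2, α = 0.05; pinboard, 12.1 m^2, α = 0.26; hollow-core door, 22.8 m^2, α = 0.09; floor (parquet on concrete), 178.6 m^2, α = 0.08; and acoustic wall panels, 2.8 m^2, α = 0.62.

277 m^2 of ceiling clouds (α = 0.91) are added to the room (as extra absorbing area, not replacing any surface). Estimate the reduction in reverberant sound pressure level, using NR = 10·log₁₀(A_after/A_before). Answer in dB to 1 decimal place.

4.1 dB

Equivalent absorption area: A_before = 178.6×0.71 + 296.2×0.05 + 12.1×0.26 + 22.8×0.09 + 178.6×0.08 + 2.8×0.62 = 162.838 m^2.
Added absorption = 277 × 0.91 = 252.070 sabins.
New total A_after = 414.908 sabins.
Reduction = 10 log₁₀(A_after/A_before) = 10 log₁₀(2.5480) = 4.1 dB.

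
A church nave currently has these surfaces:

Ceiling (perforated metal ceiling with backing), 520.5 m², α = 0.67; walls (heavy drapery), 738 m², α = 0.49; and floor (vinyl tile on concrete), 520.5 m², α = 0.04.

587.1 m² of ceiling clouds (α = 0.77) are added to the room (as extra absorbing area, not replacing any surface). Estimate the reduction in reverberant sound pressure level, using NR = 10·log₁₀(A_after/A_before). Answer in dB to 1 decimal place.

2.1 dB

A_before = Σ Sᵢαᵢ = 520.5×0.67 + 738×0.49 + 520.5×0.04 = 731.175 sabins.
Treatment contributes 587.1·0.77 = 452.067 sabins.
New total A_after = 1183.242 sabins.
NR = 10·log₁₀(1183.242/731.175) = 2.1 dB.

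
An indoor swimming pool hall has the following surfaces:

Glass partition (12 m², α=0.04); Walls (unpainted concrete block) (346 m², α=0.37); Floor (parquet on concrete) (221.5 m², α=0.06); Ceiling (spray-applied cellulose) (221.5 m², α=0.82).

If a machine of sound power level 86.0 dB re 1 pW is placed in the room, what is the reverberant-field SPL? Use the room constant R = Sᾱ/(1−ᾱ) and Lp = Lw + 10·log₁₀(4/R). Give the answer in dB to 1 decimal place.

64.7 dB

Σ(Sᵢαᵢ) = 12×0.04 + 346×0.37 + 221.5×0.06 + 221.5×0.82 = 323.420; total area S = 801.0 m².
ᾱ = 0.4038, so room constant R = A/(1−ᾱ) = 542.469 m².
Lp = 86.0 + 10·log₁₀(4/542.469) = 86.0 + (-21.32) = 64.7 dB.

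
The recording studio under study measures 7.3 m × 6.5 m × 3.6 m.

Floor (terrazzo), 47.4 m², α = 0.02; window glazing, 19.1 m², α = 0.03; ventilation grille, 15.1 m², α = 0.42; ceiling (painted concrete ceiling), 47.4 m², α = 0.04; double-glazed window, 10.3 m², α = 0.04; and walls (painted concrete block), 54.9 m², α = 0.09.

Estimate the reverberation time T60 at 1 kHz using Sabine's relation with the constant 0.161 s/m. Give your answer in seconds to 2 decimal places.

A = Σ Sᵢαᵢ = 47.4×0.02 + 19.1×0.03 + 15.1×0.42 + 47.4×0.04 + 10.3×0.04 + 54.9×0.09 = 15.112 sabins.
Room volume: 170.82 m³.
RT60 = 0.161 · V / A = 0.161 × 170.82 / 15.112 = 1.82 s.

1.82 seconds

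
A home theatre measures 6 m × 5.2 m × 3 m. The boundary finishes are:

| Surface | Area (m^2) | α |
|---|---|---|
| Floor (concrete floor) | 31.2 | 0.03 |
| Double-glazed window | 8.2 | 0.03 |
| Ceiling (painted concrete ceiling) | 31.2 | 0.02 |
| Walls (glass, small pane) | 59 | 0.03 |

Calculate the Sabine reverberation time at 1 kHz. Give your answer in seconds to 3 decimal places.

Summing Sᵢαᵢ: 0.936 + 0.246 + 0.624 + 1.770 → A = 3.576 sabins.
Volume V = 6 × 5.2 × 3 = 93.6 m³.
Sabine: RT60 = 0.161 × 93.6 / 3.576 = 4.214 s.

4.214 sec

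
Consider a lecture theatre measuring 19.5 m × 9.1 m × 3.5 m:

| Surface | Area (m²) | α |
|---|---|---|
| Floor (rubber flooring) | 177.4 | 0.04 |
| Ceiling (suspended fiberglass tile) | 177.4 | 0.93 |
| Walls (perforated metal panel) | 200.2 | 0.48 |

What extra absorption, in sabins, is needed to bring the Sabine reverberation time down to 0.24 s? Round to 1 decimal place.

148.5 sabins

Summing Sᵢαᵢ: 7.096 + 164.982 + 96.096 → A₁ = 268.174 sabins.
V = 621.075 m³. Required absorption A₂ = 0.161 × 621.075 / 0.24 = 416.638 sabins.
Shortfall: 416.638 − 268.174 = 148.5 sabins.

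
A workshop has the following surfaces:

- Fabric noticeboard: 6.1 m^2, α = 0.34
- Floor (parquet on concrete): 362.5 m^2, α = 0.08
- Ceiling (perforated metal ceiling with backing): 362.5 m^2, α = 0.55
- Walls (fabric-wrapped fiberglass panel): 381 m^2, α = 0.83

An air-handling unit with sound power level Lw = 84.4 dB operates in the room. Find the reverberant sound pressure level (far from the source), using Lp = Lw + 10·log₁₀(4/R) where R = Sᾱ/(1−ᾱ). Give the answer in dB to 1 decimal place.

A = 546.679 sabins; S = 1112.1 m^2.
ᾱ = 546.679/1112.1 = 0.4916; R = Sᾱ/(1−ᾱ) = 546.679/(1−0.4916) = 1075.293 m^2.
Lp = Lw + 10 log₁₀(4/R) = 84.4 -24.29 = 60.1 dB.

60.1 dB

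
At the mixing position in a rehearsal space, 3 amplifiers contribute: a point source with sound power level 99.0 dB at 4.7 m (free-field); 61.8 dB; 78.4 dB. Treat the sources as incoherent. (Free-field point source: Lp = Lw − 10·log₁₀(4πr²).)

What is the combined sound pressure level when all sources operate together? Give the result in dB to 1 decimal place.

80.0 dB

Source at 4.7 m: Lp = 99.0 − 10·log₁₀(4π·4.7²) = 99.0 − 10·log₁₀(277.591) = 74.6 dB.
Σ 10^(Lᵢ/10) = 9.954e+07.
Back to dB: 10·log₁₀ Σ = 80.0 dB.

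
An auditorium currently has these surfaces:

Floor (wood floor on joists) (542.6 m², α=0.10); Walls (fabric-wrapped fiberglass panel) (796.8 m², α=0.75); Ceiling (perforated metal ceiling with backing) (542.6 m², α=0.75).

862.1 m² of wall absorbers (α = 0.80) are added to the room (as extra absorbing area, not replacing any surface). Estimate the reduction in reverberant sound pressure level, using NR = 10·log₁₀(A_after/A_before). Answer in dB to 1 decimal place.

2.2 dB

Total absorption A_before = 542.6*0.10 + 796.8*0.75 + 542.6*0.75
  = 54.260 + 597.600 + 406.950 = 1058.810 m² sabins.
Added absorption = 862.1 × 0.80 = 689.680 sabins.
New total A_after = 1748.490 sabins.
Reduction = 10 log₁₀(A_after/A_before) = 10 log₁₀(1.6514) = 2.2 dB.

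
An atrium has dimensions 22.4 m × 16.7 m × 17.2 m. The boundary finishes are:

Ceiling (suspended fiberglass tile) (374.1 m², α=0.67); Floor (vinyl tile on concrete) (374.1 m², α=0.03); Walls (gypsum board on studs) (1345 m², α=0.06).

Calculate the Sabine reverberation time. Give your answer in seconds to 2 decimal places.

3.02 s

A = Σ Sᵢαᵢ = 374.1·0.67 + 374.1·0.03 + 1345·0.06 = 342.570 sabins.
Room volume: 6434.176 m³.
T = 0.161 V/A = 0.161·6434.176/342.570 = 3.02 s.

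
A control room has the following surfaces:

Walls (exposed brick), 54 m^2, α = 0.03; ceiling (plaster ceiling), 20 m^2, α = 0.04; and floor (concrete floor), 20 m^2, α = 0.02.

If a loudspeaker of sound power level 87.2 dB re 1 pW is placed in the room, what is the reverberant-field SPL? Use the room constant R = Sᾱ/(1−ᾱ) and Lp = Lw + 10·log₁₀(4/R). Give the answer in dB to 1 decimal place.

88.6 dB

Σ(Sᵢαᵢ) = 54×0.03 + 20×0.04 + 20×0.02 = 2.820; total area S = 94.0 m^2.
ᾱ = 0.0300, so room constant R = A/(1−ᾱ) = 2.907 m^2.
Lp = 87.2 + 10·log₁₀(4/2.907) = 87.2 + (1.39) = 88.6 dB.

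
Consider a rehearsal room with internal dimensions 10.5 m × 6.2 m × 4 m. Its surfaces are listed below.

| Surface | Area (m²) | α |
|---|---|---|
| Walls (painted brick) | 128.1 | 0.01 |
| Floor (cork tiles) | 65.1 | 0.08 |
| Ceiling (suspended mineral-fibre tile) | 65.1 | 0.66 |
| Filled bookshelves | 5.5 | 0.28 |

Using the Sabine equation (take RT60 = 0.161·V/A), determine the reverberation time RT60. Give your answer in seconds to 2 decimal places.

0.82 s

Total absorption A = 128.1×0.01 + 65.1×0.08 + 65.1×0.66 + 5.5×0.28
  = 1.281 + 5.208 + 42.966 + 1.540 = 50.995 m² sabins.
V = 10.5·6.2·4 = 260.4 m³.
T = 0.161 V/A = 0.161·260.4/50.995 = 0.82 s.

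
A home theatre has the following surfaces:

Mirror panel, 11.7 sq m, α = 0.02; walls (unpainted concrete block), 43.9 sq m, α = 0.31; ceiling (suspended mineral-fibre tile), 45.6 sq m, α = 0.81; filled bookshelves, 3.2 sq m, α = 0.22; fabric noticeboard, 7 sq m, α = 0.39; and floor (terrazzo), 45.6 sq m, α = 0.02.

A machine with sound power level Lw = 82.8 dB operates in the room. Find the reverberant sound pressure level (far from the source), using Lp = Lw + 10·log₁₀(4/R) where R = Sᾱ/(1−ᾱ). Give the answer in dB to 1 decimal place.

Σ(Sᵢαᵢ) = 11.7·0.02 + 43.9·0.31 + 45.6·0.81 + 3.2·0.22 + 7·0.39 + 45.6·0.02 = 55.125; total area S = 157.0 sq m.
ᾱ = 0.3511, so room constant R = A/(1−ᾱ) = 84.951 sq m.
Lp = Lw + 10 log₁₀(4/R) = 82.8 -13.27 = 69.5 dB.

69.5 dB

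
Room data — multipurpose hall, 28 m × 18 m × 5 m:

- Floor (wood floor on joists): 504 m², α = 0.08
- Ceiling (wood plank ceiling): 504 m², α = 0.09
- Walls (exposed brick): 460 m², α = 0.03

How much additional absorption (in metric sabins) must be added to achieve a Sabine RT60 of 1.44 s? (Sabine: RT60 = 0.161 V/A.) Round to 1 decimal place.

182.3 sabins

Summing Sᵢαᵢ: 40.320 + 45.360 + 13.800 → A₁ = 99.480 sabins.
For T = 1.44 s, need A₂ = 0.161·V/T = 0.161·2520/1.44 = 281.750 sabins.
Additional absorption ΔA = 281.750 − 99.480 = 182.3 sabins.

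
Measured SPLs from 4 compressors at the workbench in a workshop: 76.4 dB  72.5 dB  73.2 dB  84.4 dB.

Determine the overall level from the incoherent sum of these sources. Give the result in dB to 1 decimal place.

Converting to relative power and adding: 10^(76.4/10) + 10^(72.5/10) + 10^(73.2/10) + 10^(84.4/10) = 3.578e+08.
L_total = 10·log₁₀(3.578e+08) = 85.5 dB.

85.5 dB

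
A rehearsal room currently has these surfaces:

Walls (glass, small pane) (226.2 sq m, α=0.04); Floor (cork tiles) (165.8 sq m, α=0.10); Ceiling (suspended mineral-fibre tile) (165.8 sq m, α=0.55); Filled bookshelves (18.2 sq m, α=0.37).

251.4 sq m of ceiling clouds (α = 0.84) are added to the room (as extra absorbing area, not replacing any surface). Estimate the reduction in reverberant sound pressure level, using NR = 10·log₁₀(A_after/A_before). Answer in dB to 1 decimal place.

4.3 dB

Summing Sᵢαᵢ: 9.048 + 16.580 + 91.190 + 6.734 → A_before = 123.552 sabins.
Treatment contributes 251.4·0.84 = 211.176 sabins.
New total A_after = 334.728 sabins.
NR = 10·log₁₀(334.728/123.552) = 4.3 dB.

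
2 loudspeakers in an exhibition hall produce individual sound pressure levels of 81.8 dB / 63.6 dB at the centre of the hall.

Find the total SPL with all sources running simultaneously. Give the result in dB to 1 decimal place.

Converting to relative power and adding: 10^(81.8/10) + 10^(63.6/10) = 1.536e+08.
L_total = 10·log₁₀(1.536e+08) = 81.9 dB.

81.9 dB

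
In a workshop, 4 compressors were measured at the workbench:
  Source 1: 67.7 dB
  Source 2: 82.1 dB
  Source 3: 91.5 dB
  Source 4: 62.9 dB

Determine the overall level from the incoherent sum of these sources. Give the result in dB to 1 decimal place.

Sum in the linear (power) domain: Σ 10^(Lᵢ/10) = 10^(67.7/10) + 10^(82.1/10) + 10^(91.5/10) + 10^(62.9/10) = 1.583e+09.
L_total = 10·log₁₀(1.583e+09) = 92.0 dB.

92.0 dB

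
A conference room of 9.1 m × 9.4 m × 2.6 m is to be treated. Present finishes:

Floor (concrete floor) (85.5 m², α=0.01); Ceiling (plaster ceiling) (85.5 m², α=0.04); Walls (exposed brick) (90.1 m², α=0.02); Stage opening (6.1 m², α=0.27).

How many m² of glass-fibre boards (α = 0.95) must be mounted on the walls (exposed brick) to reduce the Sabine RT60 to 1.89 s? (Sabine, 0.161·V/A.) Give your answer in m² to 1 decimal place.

12.1

Equivalent absorption area: A₁ = 85.5×0.01 + 85.5×0.04 + 90.1×0.02 + 6.1×0.27 = 7.724 m².
V = 222.404 m³. Target absorption A₂ = 0.161 × 222.404 / 1.89 = 18.946 sabins.
ΔA needed = 18.946 − 7.724 = 11.222 sabins.
Each m² of panel replacing the walls (exposed brick) adds (0.95 − 0.02) = 0.93 sabins.
Area = ΔA/Δα = 11.222/0.93 = 12.1 m².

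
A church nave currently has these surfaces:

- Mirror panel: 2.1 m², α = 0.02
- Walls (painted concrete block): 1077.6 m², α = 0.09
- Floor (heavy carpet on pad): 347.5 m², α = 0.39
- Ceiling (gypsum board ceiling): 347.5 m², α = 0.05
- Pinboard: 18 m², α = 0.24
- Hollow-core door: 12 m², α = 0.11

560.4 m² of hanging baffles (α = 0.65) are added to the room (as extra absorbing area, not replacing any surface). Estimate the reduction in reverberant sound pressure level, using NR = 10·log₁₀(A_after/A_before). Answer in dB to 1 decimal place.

Total absorption A_before = 2.1×0.02 + 1077.6×0.09 + 347.5×0.39 + 347.5×0.05 + 18×0.24 + 12×0.11
  = 0.042 + 96.984 + 135.525 + 17.375 + 4.320 + 1.320 = 255.566 m² sabins.
Treatment contributes 560.4·0.65 = 364.260 sabins.
New total A_after = 619.826 sabins.
Reduction = 10 log₁₀(A_after/A_before) = 10 log₁₀(2.4253) = 3.8 dB.

3.8 dB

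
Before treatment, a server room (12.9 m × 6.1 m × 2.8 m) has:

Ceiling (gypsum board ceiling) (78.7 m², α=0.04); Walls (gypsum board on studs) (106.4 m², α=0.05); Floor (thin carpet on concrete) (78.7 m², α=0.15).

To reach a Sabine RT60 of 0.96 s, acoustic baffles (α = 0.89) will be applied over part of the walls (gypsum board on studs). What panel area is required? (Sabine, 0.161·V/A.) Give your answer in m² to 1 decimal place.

19.9

Total absorption A₁ = 78.7×0.04 + 106.4×0.05 + 78.7×0.15
  = 3.148 + 5.320 + 11.805 = 20.273 m² sabins.
V = 220.332 m³. Target absorption A₂ = 0.161 × 220.332 / 0.96 = 36.952 sabins.
Absorption to add: 36.952 − 20.273 = 16.679 sabins.
Net gain per m²: Δα = 0.89 − 0.05 = 0.84.
Area = ΔA/Δα = 16.679/0.84 = 19.9 m².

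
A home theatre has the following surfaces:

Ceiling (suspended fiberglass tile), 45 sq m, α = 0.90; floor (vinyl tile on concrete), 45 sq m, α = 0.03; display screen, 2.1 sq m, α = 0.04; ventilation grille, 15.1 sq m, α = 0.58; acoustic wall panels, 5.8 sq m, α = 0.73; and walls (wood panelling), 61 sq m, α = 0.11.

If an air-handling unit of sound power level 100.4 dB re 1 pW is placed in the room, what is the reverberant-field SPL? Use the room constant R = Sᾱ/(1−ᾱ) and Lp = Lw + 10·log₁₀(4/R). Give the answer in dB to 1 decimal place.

86.6 dB

Σ(Sᵢαᵢ) = 45·0.90 + 45·0.03 + 2.1·0.04 + 15.1·0.58 + 5.8·0.73 + 61·0.11 = 61.636; total area S = 174.0 sq m.
ᾱ = 0.3542, so room constant R = A/(1−ᾱ) = 95.441 sq m.
Lp = 100.4 + 10·log₁₀(4/95.441) = 100.4 + (-13.78) = 86.6 dB.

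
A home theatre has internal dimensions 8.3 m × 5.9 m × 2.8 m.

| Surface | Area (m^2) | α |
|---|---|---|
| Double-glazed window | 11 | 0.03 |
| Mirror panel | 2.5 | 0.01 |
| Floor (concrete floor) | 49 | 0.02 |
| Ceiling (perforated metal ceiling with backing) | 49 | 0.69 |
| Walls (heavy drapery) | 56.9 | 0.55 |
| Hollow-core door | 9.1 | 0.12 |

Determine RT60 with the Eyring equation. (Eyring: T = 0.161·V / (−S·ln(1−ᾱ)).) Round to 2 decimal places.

Total surface area S = 11 + 2.5 + 49 + 49 + 56.9 + 9.1 = 177.5 m^2.
Σ(Sᵢαᵢ) = 11·0.03 + 2.5·0.01 + 49·0.02 + 49·0.69 + 56.9·0.55 + 9.1·0.12 = 67.532.
Mean coefficient ᾱ = A/S = 0.3805.
Eyring denominator: −S ln(1−ᾱ) = 84.995.
V = 8.3 × 5.9 × 2.8 = 137.116 m³.
RT60 = 0.161 × 137.116 / 84.995 = 0.26 s.

0.26 seconds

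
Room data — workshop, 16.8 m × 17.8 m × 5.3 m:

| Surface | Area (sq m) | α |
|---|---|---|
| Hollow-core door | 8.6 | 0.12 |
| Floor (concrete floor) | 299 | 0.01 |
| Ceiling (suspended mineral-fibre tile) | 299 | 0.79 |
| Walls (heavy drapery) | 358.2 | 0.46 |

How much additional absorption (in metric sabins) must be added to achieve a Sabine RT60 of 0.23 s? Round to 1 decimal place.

Equivalent absorption area: A₁ = 8.6·0.12 + 299·0.01 + 299·0.79 + 358.2·0.46 = 405.004 sq m.
V = 1584.912 m³. Required absorption A₂ = 0.161 × 1584.912 / 0.23 = 1109.438 sabins.
Shortfall: 1109.438 − 405.004 = 704.4 sabins.

704.4 sabins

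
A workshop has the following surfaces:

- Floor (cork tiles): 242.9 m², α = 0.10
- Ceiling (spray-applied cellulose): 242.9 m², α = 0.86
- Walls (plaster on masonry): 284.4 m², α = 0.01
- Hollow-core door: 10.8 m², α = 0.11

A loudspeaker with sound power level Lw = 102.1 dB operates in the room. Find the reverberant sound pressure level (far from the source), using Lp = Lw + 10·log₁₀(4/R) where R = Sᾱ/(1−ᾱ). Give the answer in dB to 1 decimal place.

82.8 dB

Σ(Sᵢαᵢ) = 242.9×0.10 + 242.9×0.86 + 284.4×0.01 + 10.8×0.11 = 237.216; total area S = 781.0 m².
ᾱ = 0.3037, so room constant R = A/(1−ᾱ) = 340.681 m².
Lp = Lw + 10 log₁₀(4/R) = 102.1 -19.30 = 82.8 dB.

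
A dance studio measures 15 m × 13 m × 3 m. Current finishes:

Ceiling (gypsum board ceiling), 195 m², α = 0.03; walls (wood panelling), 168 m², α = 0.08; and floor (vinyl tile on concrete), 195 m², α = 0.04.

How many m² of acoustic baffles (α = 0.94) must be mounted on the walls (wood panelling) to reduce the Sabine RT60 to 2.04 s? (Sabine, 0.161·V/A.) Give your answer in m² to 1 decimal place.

22.2

A₁ = Σ Sᵢαᵢ = 195*0.03 + 168*0.08 + 195*0.04 = 27.090 sabins.
V = 585 m³. Target absorption A₂ = 0.161 × 585 / 2.04 = 46.169 sabins.
Absorption to add: 46.169 − 27.090 = 19.079 sabins.
Net gain per m²: Δα = 0.94 − 0.08 = 0.86.
Area = ΔA/Δα = 19.079/0.86 = 22.2 m².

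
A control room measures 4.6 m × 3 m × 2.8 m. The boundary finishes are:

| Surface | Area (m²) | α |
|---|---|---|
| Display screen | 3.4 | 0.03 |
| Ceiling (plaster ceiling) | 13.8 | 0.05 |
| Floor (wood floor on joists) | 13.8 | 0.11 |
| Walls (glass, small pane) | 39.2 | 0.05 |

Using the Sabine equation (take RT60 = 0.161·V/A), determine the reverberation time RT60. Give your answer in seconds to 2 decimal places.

Equivalent absorption area: A = 3.4×0.03 + 13.8×0.05 + 13.8×0.11 + 39.2×0.05 = 4.270 m².
Room volume: 38.64 m³.
RT60 = 0.161 · V / A = 0.161 × 38.64 / 4.270 = 1.46 s.

1.46 sec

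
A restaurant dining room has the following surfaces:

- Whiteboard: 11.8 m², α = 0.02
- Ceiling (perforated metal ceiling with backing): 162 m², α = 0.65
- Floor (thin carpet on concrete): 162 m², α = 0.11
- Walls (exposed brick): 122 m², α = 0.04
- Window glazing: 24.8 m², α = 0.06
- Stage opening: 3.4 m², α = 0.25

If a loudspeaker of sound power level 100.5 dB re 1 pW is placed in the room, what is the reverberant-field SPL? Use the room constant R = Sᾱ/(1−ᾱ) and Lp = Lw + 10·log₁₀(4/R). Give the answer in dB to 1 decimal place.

Σ(Sᵢαᵢ) = 11.8×0.02 + 162×0.65 + 162×0.11 + 122×0.04 + 24.8×0.06 + 3.4×0.25 = 130.574; total area S = 486.0 m².
ᾱ = 0.2687, so room constant R = A/(1−ᾱ) = 178.551 m².
Lp = 100.5 + 10·log₁₀(4/178.551) = 100.5 + (-16.50) = 84.0 dB.

84.0 dB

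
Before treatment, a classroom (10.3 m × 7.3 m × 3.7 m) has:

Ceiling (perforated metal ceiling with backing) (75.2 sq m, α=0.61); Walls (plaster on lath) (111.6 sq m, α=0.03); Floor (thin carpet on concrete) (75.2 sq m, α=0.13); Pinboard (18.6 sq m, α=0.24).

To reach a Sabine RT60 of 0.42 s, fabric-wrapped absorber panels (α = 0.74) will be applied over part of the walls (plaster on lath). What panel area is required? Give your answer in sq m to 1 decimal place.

Total absorption A₁ = 75.2*0.61 + 111.6*0.03 + 75.2*0.13 + 18.6*0.24
  = 45.872 + 3.348 + 9.776 + 4.464 = 63.460 sq m sabins.
Required A₂ = 0.161·278.203/0.42 = 106.644 sabins.
Absorption to add: 106.644 − 63.460 = 43.184 sabins.
Net gain per sq m: Δα = 0.74 − 0.03 = 0.71.
Area = ΔA/Δα = 43.184/0.71 = 60.8 sq m.

60.8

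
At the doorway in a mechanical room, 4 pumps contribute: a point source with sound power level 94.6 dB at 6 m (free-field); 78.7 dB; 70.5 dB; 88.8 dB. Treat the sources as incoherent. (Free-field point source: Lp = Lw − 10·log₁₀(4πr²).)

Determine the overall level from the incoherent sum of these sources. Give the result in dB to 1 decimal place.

Source at 6 m: Lp = 94.6 − 10·log₁₀(4π·6²) = 94.6 − 10·log₁₀(452.389) = 68.0 dB.
Σ 10^(Lᵢ/10) = 8.502e+08.
Combined level = 10 log₁₀(8.502e+08) = 89.3 dB.

89.3 dB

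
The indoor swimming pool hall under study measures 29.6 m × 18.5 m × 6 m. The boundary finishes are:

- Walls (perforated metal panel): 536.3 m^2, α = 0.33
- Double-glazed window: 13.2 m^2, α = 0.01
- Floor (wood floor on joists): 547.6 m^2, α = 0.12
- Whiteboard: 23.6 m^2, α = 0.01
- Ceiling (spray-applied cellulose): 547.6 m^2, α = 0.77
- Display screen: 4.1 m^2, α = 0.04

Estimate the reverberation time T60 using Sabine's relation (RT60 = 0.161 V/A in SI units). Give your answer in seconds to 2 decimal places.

Summing Sᵢαᵢ: 176.979 + 0.132 + 65.712 + 0.236 + 421.652 + 0.164 → A = 664.875 sabins.
V = 29.6·18.5·6 = 3285.6 m³.
T = 0.161 V/A = 0.161·3285.6/664.875 = 0.80 s.

0.80 seconds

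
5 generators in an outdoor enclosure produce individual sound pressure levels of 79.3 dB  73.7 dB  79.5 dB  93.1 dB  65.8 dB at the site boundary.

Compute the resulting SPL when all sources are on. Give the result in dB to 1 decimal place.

Sum in the linear (power) domain: Σ 10^(Lᵢ/10) = 10^(79.3/10) + 10^(73.7/10) + 10^(79.5/10) + 10^(93.1/10) + 10^(65.8/10) = 2.243e+09.
Back to dB: 10·log₁₀ Σ = 93.5 dB.

93.5 dB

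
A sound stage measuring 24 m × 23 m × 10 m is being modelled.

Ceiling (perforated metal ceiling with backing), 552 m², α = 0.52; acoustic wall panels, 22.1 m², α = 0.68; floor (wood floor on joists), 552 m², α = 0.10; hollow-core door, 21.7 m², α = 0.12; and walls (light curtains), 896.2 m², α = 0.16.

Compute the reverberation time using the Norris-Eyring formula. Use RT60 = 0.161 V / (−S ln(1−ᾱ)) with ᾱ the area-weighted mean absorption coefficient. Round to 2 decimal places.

Total surface area S = 552 + 22.1 + 552 + 21.7 + 896.2 = 2044.0 m².
Σ(Sᵢαᵢ) = 552×0.52 + 22.1×0.68 + 552×0.10 + 21.7×0.12 + 896.2×0.16 = 503.264.
ᾱ = 503.264 / 2044.0 = 0.2462.
Eyring denominator: −S ln(1−ᾱ) = 577.692.
V = 24 × 23 × 10 = 5520 m³.
RT60 = 0.161 × 5520 / 577.692 = 1.54 s.

1.54 seconds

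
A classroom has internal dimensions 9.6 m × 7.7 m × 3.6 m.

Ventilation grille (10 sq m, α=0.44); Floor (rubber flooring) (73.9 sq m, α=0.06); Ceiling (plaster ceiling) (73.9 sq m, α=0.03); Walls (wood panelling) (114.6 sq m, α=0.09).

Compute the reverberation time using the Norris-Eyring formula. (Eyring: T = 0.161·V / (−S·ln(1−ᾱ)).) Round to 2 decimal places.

1.93 seconds

S = Σ Sᵢ = 272.4 sq m.
Σ(Sᵢαᵢ) = 10×0.44 + 73.9×0.06 + 73.9×0.03 + 114.6×0.09 = 21.365.
ᾱ = 21.365 / 272.4 = 0.0784.
Eyring denominator: −S ln(1−ᾱ) = 22.240.
V = 9.6 × 7.7 × 3.6 = 266.112 m³.
RT60 = 0.161 × 266.112 / 22.240 = 1.93 s.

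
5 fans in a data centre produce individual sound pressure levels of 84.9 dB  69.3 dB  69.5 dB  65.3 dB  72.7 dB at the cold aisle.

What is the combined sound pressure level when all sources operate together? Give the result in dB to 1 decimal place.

Converting to relative power and adding: 10^(84.9/10) + 10^(69.3/10) + 10^(69.5/10) + 10^(65.3/10) + 10^(72.7/10) = 3.485e+08.
L_total = 10·log₁₀(3.485e+08) = 85.4 dB.

85.4 dB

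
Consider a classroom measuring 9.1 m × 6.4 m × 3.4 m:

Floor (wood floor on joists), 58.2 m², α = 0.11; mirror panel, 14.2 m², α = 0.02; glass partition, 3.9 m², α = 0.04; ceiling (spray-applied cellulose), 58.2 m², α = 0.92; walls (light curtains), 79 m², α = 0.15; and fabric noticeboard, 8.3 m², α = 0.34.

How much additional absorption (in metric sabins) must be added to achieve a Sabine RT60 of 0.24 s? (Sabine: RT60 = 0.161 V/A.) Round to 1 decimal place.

57.8 sabins

Equivalent absorption area: A₁ = 58.2×0.11 + 14.2×0.02 + 3.9×0.04 + 58.2×0.92 + 79×0.15 + 8.3×0.34 = 75.058 m².
Target A₂ = 0.161·198.016/0.24 = 132.836 sabins (V = 198.016 m³).
ΔA = A₂ − A₁ = 132.836 − 75.058 = 57.8 sabins.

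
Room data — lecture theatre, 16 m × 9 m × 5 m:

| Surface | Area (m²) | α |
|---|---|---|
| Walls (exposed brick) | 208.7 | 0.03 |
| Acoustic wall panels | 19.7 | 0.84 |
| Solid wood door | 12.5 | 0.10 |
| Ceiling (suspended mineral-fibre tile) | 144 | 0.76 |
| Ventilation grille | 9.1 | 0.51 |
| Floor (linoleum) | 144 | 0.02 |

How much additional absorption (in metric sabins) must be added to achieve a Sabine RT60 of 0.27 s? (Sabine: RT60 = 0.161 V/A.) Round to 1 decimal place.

Equivalent absorption area: A₁ = 208.7×0.03 + 19.7×0.84 + 12.5×0.10 + 144×0.76 + 9.1×0.51 + 144×0.02 = 141.020 m².
V = 720 m³. Required absorption A₂ = 0.161 × 720 / 0.27 = 429.333 sabins.
Additional absorption ΔA = 429.333 − 141.020 = 288.3 sabins.

288.3 sabins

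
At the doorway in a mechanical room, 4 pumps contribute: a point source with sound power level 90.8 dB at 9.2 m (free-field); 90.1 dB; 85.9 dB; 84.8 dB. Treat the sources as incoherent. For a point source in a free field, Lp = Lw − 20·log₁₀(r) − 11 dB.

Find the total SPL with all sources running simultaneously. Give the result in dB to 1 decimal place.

Source at 9.2 m: Lp = 90.8 − 20·log₁₀(9.2) − 11 = 60.5 dB.
Σ 10^(Lᵢ/10) = 1.715e+09.
Back to dB: 10·log₁₀ Σ = 92.3 dB.

92.3 dB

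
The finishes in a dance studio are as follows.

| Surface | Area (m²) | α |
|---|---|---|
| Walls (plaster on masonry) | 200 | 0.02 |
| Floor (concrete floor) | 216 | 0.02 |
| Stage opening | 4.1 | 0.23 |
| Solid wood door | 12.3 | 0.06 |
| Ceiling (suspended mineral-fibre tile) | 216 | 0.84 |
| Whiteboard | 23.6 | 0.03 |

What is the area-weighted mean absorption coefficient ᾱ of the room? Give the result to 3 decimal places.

0.286

Total surface area S = 672.0 m².
Σ(Sᵢαᵢ) = 200×0.02 + 216×0.02 + 4.1×0.23 + 12.3×0.06 + 216×0.84 + 23.6×0.03 = 192.149.
ᾱ = 192.149 / 672.0 = 0.286.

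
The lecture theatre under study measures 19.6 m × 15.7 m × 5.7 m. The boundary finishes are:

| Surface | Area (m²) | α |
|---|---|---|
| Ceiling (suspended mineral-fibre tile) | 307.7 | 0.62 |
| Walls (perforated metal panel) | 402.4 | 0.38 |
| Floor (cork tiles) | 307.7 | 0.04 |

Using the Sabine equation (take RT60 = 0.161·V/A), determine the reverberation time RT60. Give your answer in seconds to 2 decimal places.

Summing Sᵢαᵢ: 190.774 + 152.912 + 12.308 → A = 355.994 sabins.
V = 19.6·15.7·5.7 = 1754.004 m³.
RT60 = 0.161 · V / A = 0.161 × 1754.004 / 355.994 = 0.79 s.

0.79 seconds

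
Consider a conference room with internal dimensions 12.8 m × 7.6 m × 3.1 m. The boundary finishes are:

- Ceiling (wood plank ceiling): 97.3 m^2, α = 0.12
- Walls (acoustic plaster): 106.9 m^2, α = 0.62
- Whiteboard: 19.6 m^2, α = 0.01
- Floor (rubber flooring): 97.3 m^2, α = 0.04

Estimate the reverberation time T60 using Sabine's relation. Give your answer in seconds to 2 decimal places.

Summing Sᵢαᵢ: 11.676 + 66.278 + 0.196 + 3.892 → A = 82.042 sabins.
Volume V = 12.8 × 7.6 × 3.1 = 301.568 m³.
RT60 = 0.161 · V / A = 0.161 × 301.568 / 82.042 = 0.59 s.

0.59 s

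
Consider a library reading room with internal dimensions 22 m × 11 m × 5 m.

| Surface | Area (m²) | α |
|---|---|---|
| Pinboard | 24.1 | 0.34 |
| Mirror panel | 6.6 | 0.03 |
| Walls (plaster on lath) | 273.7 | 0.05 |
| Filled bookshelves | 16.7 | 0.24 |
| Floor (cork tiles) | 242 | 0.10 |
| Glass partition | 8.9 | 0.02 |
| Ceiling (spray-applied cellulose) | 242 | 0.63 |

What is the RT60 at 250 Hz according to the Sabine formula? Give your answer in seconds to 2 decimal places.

Equivalent absorption area: A = 24.1·0.34 + 6.6·0.03 + 273.7·0.05 + 16.7·0.24 + 242·0.10 + 8.9·0.02 + 242·0.63 = 202.923 m².
V = 22·11·5 = 1210 m³.
Sabine: RT60 = 0.161 × 1210 / 202.923 = 0.96 s.

0.96 s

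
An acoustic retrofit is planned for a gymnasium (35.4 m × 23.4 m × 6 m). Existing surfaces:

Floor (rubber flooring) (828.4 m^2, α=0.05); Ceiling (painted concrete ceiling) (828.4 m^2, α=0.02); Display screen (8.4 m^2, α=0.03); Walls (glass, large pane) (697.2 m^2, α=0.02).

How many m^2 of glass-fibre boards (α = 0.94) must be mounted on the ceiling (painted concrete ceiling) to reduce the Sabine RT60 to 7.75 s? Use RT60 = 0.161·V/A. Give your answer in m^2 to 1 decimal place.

Summing Sᵢαᵢ: 41.420 + 16.568 + 0.252 + 13.944 → A₁ = 72.184 sabins.
Required A₂ = 0.161·4970.16/7.75 = 103.251 sabins.
ΔA needed = 103.251 − 72.184 = 31.067 sabins.
Net gain per m^2: Δα = 0.94 − 0.02 = 0.92.
Area = ΔA/Δα = 31.067/0.92 = 33.8 m^2.

33.8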